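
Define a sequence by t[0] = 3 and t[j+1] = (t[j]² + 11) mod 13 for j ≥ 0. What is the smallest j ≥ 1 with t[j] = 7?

Listing terms: t[0] = 3, t[1] = 7, t[2] = 8, t[3] = 10, t[4] = 7.
Since t[4] = t[1] = 7, the sequence is eventually periodic: after a pre-period of length 1 it cycles with period 3.
The value 7 first appears (with j ≥ 1) at t[1].

1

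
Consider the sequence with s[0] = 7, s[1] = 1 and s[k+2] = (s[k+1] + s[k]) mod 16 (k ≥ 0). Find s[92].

Computing terms: s[0] = 7; s[1] = 1; s[2] = 8; s[3] = 9; s[4] = 1; s[5] = 10; s[6] = 11; s[7] = 5; s[8] = 0; s[9] = 5; s[10] = 5; s[11] = 10; s[12] = 15; s[13] = 9; s[14] = 8; s[15] = 1; s[16] = 9; s[17] = 10; s[18] = 3; s[19] = 13; s[20] = 0; s[21] = 13; s[22] = 13; s[23] = 10; s[24] = 7; s[25] = 1.
Since (s[24], s[25]) = (s[0], s[1]) = (7, 1) (two consecutive terms determine the rest), the sequence is periodic with period 24.
(92 - 0) mod 24 = 20, so s[92] = s[20] = 0.

0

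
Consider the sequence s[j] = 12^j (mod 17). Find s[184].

16

Computing terms: s[0] = 1,  s[1] = 12,  s[2] = 8,  s[3] = 11,  s[4] = 13,  s[5] = 3,  s[6] = 2,  s[7] = 7,  s[8] = 16,  s[9] = 5,  s[10] = 9,  s[11] = 6,  s[12] = 4,  s[13] = 14,  s[14] = 15,  s[15] = 10,  s[16] = 1.
Since s[16] = s[0] = 1, the sequence is periodic with period 16.
So s[184] = s[0 + ((184-0) mod 16)] = s[8] = 16.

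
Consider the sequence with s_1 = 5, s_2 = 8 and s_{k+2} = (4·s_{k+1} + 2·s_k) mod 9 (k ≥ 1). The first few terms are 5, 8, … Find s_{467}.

1

We have s_1 = 5; s_2 = 8; s_3 = 6; s_4 = 4; s_5 = 1; s_6 = 3; s_7 = 5; s_8 = 8.
Since (s_7, s_8) = (s_1, s_2) = (5, 8) (two consecutive terms determine the rest), the sequence is periodic with period 6.
(467 - 1) mod 6 = 4, so s_{467} = s_5 = 1.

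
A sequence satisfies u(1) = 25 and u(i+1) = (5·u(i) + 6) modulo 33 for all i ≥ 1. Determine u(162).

We have u(1) = 25,  u(2) = 32,  u(3) = 1,  u(4) = 11,  u(5) = 28,  u(6) = 14,  u(7) = 10,  u(8) = 23,  u(9) = 22,  u(10) = 17,  u(11) = 25.
The sequence repeats with period 10.
(162 - 1) mod 10 = 1, so u(162) = u(2) = 32.

32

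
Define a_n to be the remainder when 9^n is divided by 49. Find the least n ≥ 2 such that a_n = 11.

Computing terms: a_1 = 9; a_2 = 32; a_3 = 43; a_4 = 44; a_5 = 4; a_6 = 36; a_7 = 30; a_8 = 25; a_9 = 29; a_{10} = 16; a_{11} = 46; a_{12} = 22; a_{13} = 2; a_{14} = 18; a_{15} = 15; a_{16} = 37; a_{17} = 39; a_{18} = 8; a_{19} = 23; a_{20} = 11; a_{21} = 1; a_{22} = 9.
The sequence repeats with period 21.
The value 11 first appears (with n ≥ 2) at a_{20}.

20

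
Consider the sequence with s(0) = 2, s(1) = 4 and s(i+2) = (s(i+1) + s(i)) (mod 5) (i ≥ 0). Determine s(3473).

Listing terms: s(0) = 2, s(1) = 4, s(2) = 1, s(3) = 0, s(4) = 1, s(5) = 1, s(6) = 2, s(7) = 3, s(8) = 0, s(9) = 3, s(10) = 3, s(11) = 1, s(12) = 4, s(13) = 0, s(14) = 4, s(15) = 4, s(16) = 3, s(17) = 2, s(18) = 0, s(19) = 2, s(20) = 2, s(21) = 4.
The sequence repeats with period 20.
(3473 - 0) mod 20 = 13, so s(3473) = s(13) = 0.

0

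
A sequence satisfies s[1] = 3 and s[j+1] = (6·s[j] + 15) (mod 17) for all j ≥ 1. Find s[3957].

4

We have s[1] = 3,  s[2] = 16,  s[3] = 9,  s[4] = 1,  s[5] = 4,  s[6] = 5,  s[7] = 11,  s[8] = 13,  s[9] = 8,  s[10] = 12,  s[11] = 2,  s[12] = 10,  s[13] = 7,  s[14] = 6,  s[15] = 0,  s[16] = 15,  s[17] = 3.
Since s[17] = s[1] = 3, the sequence is periodic with period 16.
(3957 - 1) mod 16 = 4, so s[3957] = s[5] = 4.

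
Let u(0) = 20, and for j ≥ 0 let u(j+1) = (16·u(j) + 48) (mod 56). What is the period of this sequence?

We have u(0) = 20, u(1) = 32, u(2) = 0, u(3) = 48, u(4) = 32.
Since u(4) = u(1) = 32, the sequence is eventually periodic: after a pre-period of length 1 it cycles with period 3.

3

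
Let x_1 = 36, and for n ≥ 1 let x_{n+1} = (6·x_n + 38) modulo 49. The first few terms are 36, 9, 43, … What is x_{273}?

x_1 = 36; x_2 = 9; x_3 = 43; x_4 = 2; x_5 = 1; x_6 = 44; x_7 = 8; x_8 = 37; x_9 = 15; x_{10} = 30; x_{11} = 22; x_{12} = 23; x_{13} = 29; x_{14} = 16; x_{15} = 36.
Since x_{15} = x_1 = 36, the sequence is periodic with period 14.
So x_{273} = x_{1 + ((273-1) mod 14)} = x_7 = 8.

8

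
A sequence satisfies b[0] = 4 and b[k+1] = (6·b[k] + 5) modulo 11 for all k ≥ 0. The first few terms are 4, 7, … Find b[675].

b[0] = 4,  b[1] = 7,  b[2] = 3,  b[3] = 1,  b[4] = 0,  b[5] = 5,  b[6] = 2,  b[7] = 6,  b[8] = 8,  b[9] = 9,  b[10] = 4.
Since b[10] = b[0] = 4, the sequence is periodic with period 10.
(675 - 0) mod 10 = 5, so b[675] = b[5] = 5.

5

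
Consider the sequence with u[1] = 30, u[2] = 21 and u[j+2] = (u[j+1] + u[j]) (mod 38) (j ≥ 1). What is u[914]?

Computing terms: u[1] = 30; u[2] = 21; u[3] = 13; u[4] = 34; u[5] = 9; u[6] = 5; u[7] = 14; u[8] = 19; u[9] = 33; u[10] = 14; u[11] = 9; u[12] = 23; u[13] = 32; u[14] = 17; u[15] = 11; u[16] = 28; u[17] = 1; u[18] = 29; u[19] = 30; u[20] = 21.
Since (u[19], u[20]) = (u[1], u[2]) = (30, 21) (two consecutive terms determine the rest), the sequence is periodic with period 18.
(914 - 1) mod 18 = 13, so u[914] = u[14] = 17.

17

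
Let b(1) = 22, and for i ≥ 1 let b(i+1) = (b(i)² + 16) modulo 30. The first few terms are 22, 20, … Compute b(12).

26

We have b(1) = 22, b(2) = 20, b(3) = 26, b(4) = 2, b(5) = 20.
Since b(5) = b(2) = 20, the sequence is eventually periodic: after a pre-period of length 1 it cycles with period 3.
For i ≥ 2, b(i) depends only on (i - 2) mod 3. (12 - 2) mod 3 = 1, so b(12) = b(3) = 26.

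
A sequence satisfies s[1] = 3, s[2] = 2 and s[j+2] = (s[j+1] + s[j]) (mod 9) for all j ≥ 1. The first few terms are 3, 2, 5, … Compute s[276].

1

We have s[1] = 3,  s[2] = 2,  s[3] = 5,  s[4] = 7,  s[5] = 3,  s[6] = 1,  s[7] = 4,  s[8] = 5,  s[9] = 0,  s[10] = 5,  s[11] = 5,  s[12] = 1,  s[13] = 6,  s[14] = 7,  s[15] = 4,  s[16] = 2,  s[17] = 6,  s[18] = 8,  s[19] = 5,  s[20] = 4,  s[21] = 0,  s[22] = 4,  s[23] = 4,  s[24] = 8,  s[25] = 3,  s[26] = 2.
Since (s[25], s[26]) = (s[1], s[2]) = (3, 2) (two consecutive terms determine the rest), the sequence is periodic with period 24.
So s[276] = s[1 + ((276-1) mod 24)] = s[12] = 1.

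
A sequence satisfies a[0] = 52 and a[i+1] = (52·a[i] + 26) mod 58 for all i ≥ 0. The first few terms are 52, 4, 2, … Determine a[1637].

44

Computing terms: a[0] = 52, a[1] = 4, a[2] = 2, a[3] = 14, a[4] = 0, a[5] = 26, a[6] = 44, a[7] = 52.
Since a[7] = a[0] = 52, the sequence is periodic with period 7.
(1637 - 0) mod 7 = 6, so a[1637] = a[6] = 44.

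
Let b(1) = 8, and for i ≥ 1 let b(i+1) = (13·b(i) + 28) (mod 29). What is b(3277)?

b(1) = 8,  b(2) = 16,  b(3) = 4,  b(4) = 22,  b(5) = 24,  b(6) = 21,  b(7) = 11,  b(8) = 26,  b(9) = 18,  b(10) = 1,  b(11) = 12,  b(12) = 10,  b(13) = 13,  b(14) = 23,  b(15) = 8.
Since b(15) = b(1) = 8, the sequence is periodic with period 14.
(3277 - 1) mod 14 = 0, so b(3277) = b(1) = 8.

8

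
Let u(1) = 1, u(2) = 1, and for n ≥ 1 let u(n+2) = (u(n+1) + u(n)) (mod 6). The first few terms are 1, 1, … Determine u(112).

3

u(1) = 1; u(2) = 1; u(3) = 2; u(4) = 3; u(5) = 5; u(6) = 2; u(7) = 1; u(8) = 3; u(9) = 4; u(10) = 1; u(11) = 5; u(12) = 0; u(13) = 5; u(14) = 5; u(15) = 4; u(16) = 3; u(17) = 1; u(18) = 4; u(19) = 5; u(20) = 3; u(21) = 2; u(22) = 5; u(23) = 1; u(24) = 0; u(25) = 1; u(26) = 1.
The sequence repeats with period 24.
So u(112) = u(1 + ((112-1) mod 24)) = u(16) = 3.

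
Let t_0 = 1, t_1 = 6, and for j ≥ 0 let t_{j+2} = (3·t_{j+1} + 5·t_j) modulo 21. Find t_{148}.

t_0 = 1, t_1 = 6, t_2 = 2, t_3 = 15, t_4 = 13, t_5 = 9, t_6 = 8, t_7 = 6, t_8 = 16, t_9 = 15, t_{10} = 20, t_{11} = 9, t_{12} = 1, t_{13} = 6.
The sequence repeats with period 12.
So t_{148} = t_{0 + ((148-0) mod 12)} = t_4 = 13.

13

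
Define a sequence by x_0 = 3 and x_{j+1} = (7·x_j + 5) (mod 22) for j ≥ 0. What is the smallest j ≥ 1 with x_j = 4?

x_0 = 3; x_1 = 4; x_2 = 11; x_3 = 16; x_4 = 7; x_5 = 10; x_6 = 9; x_7 = 2; x_8 = 19; x_9 = 6; x_{10} = 3.
Since x_{10} = x_0 = 3, the sequence is periodic with period 10.
The value 4 first appears (with j ≥ 1) at x_1.

1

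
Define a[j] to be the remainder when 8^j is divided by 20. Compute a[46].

We have a[1] = 8, a[2] = 4, a[3] = 12, a[4] = 16, a[5] = 8.
Since a[5] = a[1] = 8, the sequence is periodic with period 4.
(46 - 1) mod 4 = 1, so a[46] = a[2] = 4.

4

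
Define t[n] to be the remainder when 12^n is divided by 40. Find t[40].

We have t[1] = 12; t[2] = 24; t[3] = 8; t[4] = 16; t[5] = 32; t[6] = 24.
Since t[6] = t[2] = 24, the sequence is eventually periodic: after a pre-period of length 1 it cycles with period 4.
For n ≥ 2, t[n] depends only on (n - 2) mod 4. (40 - 2) mod 4 = 2, so t[40] = t[4] = 16.

16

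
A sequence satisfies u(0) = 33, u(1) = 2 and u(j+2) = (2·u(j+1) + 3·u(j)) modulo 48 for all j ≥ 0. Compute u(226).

u(0) = 33,  u(1) = 2,  u(2) = 7,  u(3) = 20,  u(4) = 13,  u(5) = 38,  u(6) = 19,  u(7) = 8,  u(8) = 25,  u(9) = 26,  u(10) = 31,  u(11) = 44,  u(12) = 37,  u(13) = 14,  u(14) = 43,  u(15) = 32,  u(16) = 1,  u(17) = 2,  u(18) = 7.
Since (u(17), u(18)) = (u(1), u(2)) = (2, 7) (two consecutive terms determine the rest), the sequence is eventually periodic: after a pre-period of length 1 it cycles with period 16.
For j ≥ 1, u(j) depends only on (j - 1) mod 16. (226 - 1) mod 16 = 1, so u(226) = u(2) = 7.

7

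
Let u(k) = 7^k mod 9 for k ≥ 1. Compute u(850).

7

We have u(1) = 7, u(2) = 4, u(3) = 1, u(4) = 7.
The sequence repeats with period 3.
(850 - 1) mod 3 = 0, so u(850) = u(1) = 7.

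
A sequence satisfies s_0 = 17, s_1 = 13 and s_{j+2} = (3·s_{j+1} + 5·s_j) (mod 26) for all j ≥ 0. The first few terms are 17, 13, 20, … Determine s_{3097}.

13

s_0 = 17,  s_1 = 13,  s_2 = 20,  s_3 = 21,  s_4 = 7,  s_5 = 22,  s_6 = 23,  s_7 = 23,  s_8 = 2,  s_9 = 17,  s_{10} = 9,  s_{11} = 8,  s_{12} = 17,  s_{13} = 13.
Since (s_{12}, s_{13}) = (s_0, s_1) = (17, 13) (two consecutive terms determine the rest), the sequence is periodic with period 12.
So s_{3097} = s_{0 + ((3097-0) mod 12)} = s_1 = 13.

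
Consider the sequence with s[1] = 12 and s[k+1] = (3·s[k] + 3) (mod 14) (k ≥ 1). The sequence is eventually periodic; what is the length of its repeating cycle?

6

Listing terms: s[1] = 12,  s[2] = 11,  s[3] = 8,  s[4] = 13,  s[5] = 0,  s[6] = 3,  s[7] = 12.
The sequence repeats with period 6.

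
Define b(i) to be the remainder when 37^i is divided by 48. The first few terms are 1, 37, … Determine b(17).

Computing terms: b(0) = 1,  b(1) = 37,  b(2) = 25,  b(3) = 13,  b(4) = 1.
The sequence repeats with period 4.
So b(17) = b(0 + ((17-0) mod 4)) = b(1) = 37.

37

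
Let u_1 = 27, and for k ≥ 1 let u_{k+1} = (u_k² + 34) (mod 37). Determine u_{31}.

Listing terms: u_1 = 27; u_2 = 23; u_3 = 8; u_4 = 24; u_5 = 18; u_6 = 25; u_7 = 30; u_8 = 9; u_9 = 4; u_{10} = 13; u_{11} = 18.
Since u_{11} = u_5 = 18, the sequence is eventually periodic: after a pre-period of length 4 it cycles with period 6.
For k ≥ 5, u_k depends only on (k - 5) mod 6. (31 - 5) mod 6 = 2, so u_{31} = u_7 = 30.

30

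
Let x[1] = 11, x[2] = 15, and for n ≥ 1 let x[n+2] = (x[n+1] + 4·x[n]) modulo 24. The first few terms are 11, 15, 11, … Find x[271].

We have x[1] = 11; x[2] = 15; x[3] = 11; x[4] = 23; x[5] = 19; x[6] = 15; x[7] = 19; x[8] = 7; x[9] = 11; x[10] = 15.
Since (x[9], x[10]) = (x[1], x[2]) = (11, 15) (two consecutive terms determine the rest), the sequence is periodic with period 8.
So x[271] = x[1 + ((271-1) mod 8)] = x[7] = 19.

19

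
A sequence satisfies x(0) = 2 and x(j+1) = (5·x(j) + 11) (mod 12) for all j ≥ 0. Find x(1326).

8

x(0) = 2; x(1) = 9; x(2) = 8; x(3) = 3; x(4) = 2.
Since x(4) = x(0) = 2, the sequence is periodic with period 4.
So x(1326) = x(0 + ((1326-0) mod 4)) = x(2) = 8.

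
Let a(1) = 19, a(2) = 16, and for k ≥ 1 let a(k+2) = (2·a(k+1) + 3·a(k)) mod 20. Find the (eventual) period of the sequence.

a(1) = 19; a(2) = 16; a(3) = 9; a(4) = 6; a(5) = 19; a(6) = 16.
The sequence repeats with period 4.

4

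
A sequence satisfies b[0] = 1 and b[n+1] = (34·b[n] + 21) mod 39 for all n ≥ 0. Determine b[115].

4

b[0] = 1, b[1] = 16, b[2] = 19, b[3] = 4, b[4] = 1.
Since b[4] = b[0] = 1, the sequence is periodic with period 4.
So b[115] = b[0 + ((115-0) mod 4)] = b[3] = 4.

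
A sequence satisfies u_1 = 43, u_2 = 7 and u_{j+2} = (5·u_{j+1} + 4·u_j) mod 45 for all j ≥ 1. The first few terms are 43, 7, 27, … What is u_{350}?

We have u_1 = 43,  u_2 = 7,  u_3 = 27,  u_4 = 28,  u_5 = 23,  u_6 = 2,  u_7 = 12,  u_8 = 23,  u_9 = 28,  u_{10} = 7,  u_{11} = 12,  u_{12} = 43,  u_{13} = 38,  u_{14} = 2,  u_{15} = 27,  u_{16} = 8,  u_{17} = 13,  u_{18} = 7,  u_{19} = 42,  u_{20} = 13,  u_{21} = 8,  u_{22} = 2,  u_{23} = 42,  u_{24} = 38,  u_{25} = 43,  u_{26} = 7.
Since (u_{25}, u_{26}) = (u_1, u_2) = (43, 7) (two consecutive terms determine the rest), the sequence is periodic with period 24.
(350 - 1) mod 24 = 13, so u_{350} = u_{14} = 2.

2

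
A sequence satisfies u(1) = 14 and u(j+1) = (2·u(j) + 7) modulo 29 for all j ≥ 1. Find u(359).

u(1) = 14, u(2) = 6, u(3) = 19, u(4) = 16, u(5) = 10, u(6) = 27, u(7) = 3, u(8) = 13, u(9) = 4, u(10) = 15, u(11) = 8, u(12) = 23, u(13) = 24, u(14) = 26, u(15) = 1, u(16) = 9, u(17) = 25, u(18) = 28, u(19) = 5, u(20) = 17, u(21) = 12, u(22) = 2, u(23) = 11, u(24) = 0, u(25) = 7, u(26) = 21, u(27) = 20, u(28) = 18, u(29) = 14.
The sequence repeats with period 28.
So u(359) = u(1 + ((359-1) mod 28)) = u(23) = 11.

11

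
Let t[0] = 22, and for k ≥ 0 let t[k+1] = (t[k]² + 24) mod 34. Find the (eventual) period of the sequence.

3

Listing terms: t[0] = 22; t[1] = 32; t[2] = 28; t[3] = 26; t[4] = 20; t[5] = 16; t[6] = 8; t[7] = 20.
Since t[7] = t[4] = 20, the sequence is eventually periodic: after a pre-period of length 4 it cycles with period 3.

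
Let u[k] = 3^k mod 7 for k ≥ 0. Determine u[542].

2

We have u[0] = 1, u[1] = 3, u[2] = 2, u[3] = 6, u[4] = 4, u[5] = 5, u[6] = 1.
Since u[6] = u[0] = 1, the sequence is periodic with period 6.
(542 - 0) mod 6 = 2, so u[542] = u[2] = 2.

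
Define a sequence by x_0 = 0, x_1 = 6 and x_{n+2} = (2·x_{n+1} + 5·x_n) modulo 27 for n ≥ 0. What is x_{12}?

Listing terms: x_0 = 0; x_1 = 6; x_2 = 12; x_3 = 0; x_4 = 6.
Since (x_3, x_4) = (x_0, x_1) = (0, 6) (two consecutive terms determine the rest), the sequence is periodic with period 3.
So x_{12} = x_{0 + ((12-0) mod 3)} = x_0 = 0.

0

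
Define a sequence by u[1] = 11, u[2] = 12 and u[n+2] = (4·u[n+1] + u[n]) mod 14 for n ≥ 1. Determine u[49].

Listing terms: u[1] = 11,  u[2] = 12,  u[3] = 3,  u[4] = 10,  u[5] = 1,  u[6] = 0,  u[7] = 1,  u[8] = 4,  u[9] = 3,  u[10] = 2,  u[11] = 11,  u[12] = 4,  u[13] = 13,  u[14] = 0,  u[15] = 13,  u[16] = 10,  u[17] = 11,  u[18] = 12.
The sequence repeats with period 16.
So u[49] = u[1 + ((49-1) mod 16)] = u[1] = 11.

11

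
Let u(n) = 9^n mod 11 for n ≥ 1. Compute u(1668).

3

Computing terms: u(1) = 9; u(2) = 4; u(3) = 3; u(4) = 5; u(5) = 1; u(6) = 9.
The sequence repeats with period 5.
(1668 - 1) mod 5 = 2, so u(1668) = u(3) = 3.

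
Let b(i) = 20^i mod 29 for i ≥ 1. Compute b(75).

24

We have b(1) = 20, b(2) = 23, b(3) = 25, b(4) = 7, b(5) = 24, b(6) = 16, b(7) = 1, b(8) = 20.
The sequence repeats with period 7.
(75 - 1) mod 7 = 4, so b(75) = b(5) = 24.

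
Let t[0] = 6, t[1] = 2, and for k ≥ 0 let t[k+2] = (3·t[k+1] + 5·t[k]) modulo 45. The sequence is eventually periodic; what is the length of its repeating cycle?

We have t[0] = 6,  t[1] = 2,  t[2] = 36,  t[3] = 28,  t[4] = 39,  t[5] = 32,  t[6] = 21,  t[7] = 43,  t[8] = 9,  t[9] = 17,  t[10] = 6,  t[11] = 13,  t[12] = 24,  t[13] = 2,  t[14] = 36.
Since (t[13], t[14]) = (t[1], t[2]) = (2, 36) (two consecutive terms determine the rest), the sequence is eventually periodic: after a pre-period of length 1 it cycles with period 12.

12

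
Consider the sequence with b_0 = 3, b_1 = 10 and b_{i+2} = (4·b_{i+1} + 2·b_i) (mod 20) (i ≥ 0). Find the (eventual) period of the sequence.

4

We have b_0 = 3; b_1 = 10; b_2 = 6; b_3 = 4; b_4 = 8; b_5 = 0; b_6 = 16; b_7 = 4; b_8 = 8.
Since (b_7, b_8) = (b_3, b_4) = (4, 8) (two consecutive terms determine the rest), the sequence is eventually periodic: after a pre-period of length 3 it cycles with period 4.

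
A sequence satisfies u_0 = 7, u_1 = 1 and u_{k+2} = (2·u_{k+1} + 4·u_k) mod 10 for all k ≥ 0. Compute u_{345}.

2

u_0 = 7,  u_1 = 1,  u_2 = 0,  u_3 = 4,  u_4 = 8,  u_5 = 2,  u_6 = 6,  u_7 = 0,  u_8 = 4.
Since (u_7, u_8) = (u_2, u_3) = (0, 4) (two consecutive terms determine the rest), the sequence is eventually periodic: after a pre-period of length 2 it cycles with period 5.
For k ≥ 2, u_k depends only on (k - 2) mod 5. (345 - 2) mod 5 = 3, so u_{345} = u_5 = 2.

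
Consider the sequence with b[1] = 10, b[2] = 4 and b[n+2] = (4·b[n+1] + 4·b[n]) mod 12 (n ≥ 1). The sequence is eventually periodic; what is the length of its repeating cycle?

8

b[1] = 10; b[2] = 4; b[3] = 8; b[4] = 0; b[5] = 8; b[6] = 8; b[7] = 4; b[8] = 0; b[9] = 4; b[10] = 4; b[11] = 8.
Since (b[10], b[11]) = (b[2], b[3]) = (4, 8) (two consecutive terms determine the rest), the sequence is eventually periodic: after a pre-period of length 1 it cycles with period 8.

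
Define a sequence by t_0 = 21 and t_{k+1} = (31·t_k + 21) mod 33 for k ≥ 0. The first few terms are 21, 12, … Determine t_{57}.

Listing terms: t_0 = 21; t_1 = 12; t_2 = 30; t_3 = 27; t_4 = 0; t_5 = 21.
The sequence repeats with period 5.
(57 - 0) mod 5 = 2, so t_{57} = t_2 = 30.

30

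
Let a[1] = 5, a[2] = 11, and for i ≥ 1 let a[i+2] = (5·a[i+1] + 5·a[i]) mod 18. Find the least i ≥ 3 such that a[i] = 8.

3

a[1] = 5, a[2] = 11, a[3] = 8, a[4] = 5, a[5] = 11.
Since (a[4], a[5]) = (a[1], a[2]) = (5, 11) (two consecutive terms determine the rest), the sequence is periodic with period 3.
The value 8 first appears (with i ≥ 3) at a[3].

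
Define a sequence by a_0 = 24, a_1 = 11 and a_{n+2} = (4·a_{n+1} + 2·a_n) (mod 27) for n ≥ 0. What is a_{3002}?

Listing terms: a_0 = 24, a_1 = 11, a_2 = 11, a_3 = 12, a_4 = 16, a_5 = 7, a_6 = 6, a_7 = 11, a_8 = 2, a_9 = 3, a_{10} = 16, a_{11} = 16, a_{12} = 15, a_{13} = 11, a_{14} = 20, a_{15} = 21, a_{16} = 16, a_{17} = 25, a_{18} = 24, a_{19} = 11.
The sequence repeats with period 18.
(3002 - 0) mod 18 = 14, so a_{3002} = a_{14} = 20.

20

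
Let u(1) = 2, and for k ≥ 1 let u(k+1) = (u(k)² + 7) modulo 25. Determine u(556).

Listing terms: u(1) = 2; u(2) = 11; u(3) = 3; u(4) = 16; u(5) = 13; u(6) = 1; u(7) = 8; u(8) = 21; u(9) = 23; u(10) = 11.
Since u(10) = u(2) = 11, the sequence is eventually periodic: after a pre-period of length 1 it cycles with period 8.
For k ≥ 2, u(k) depends only on (k - 2) mod 8. (556 - 2) mod 8 = 2, so u(556) = u(4) = 16.

16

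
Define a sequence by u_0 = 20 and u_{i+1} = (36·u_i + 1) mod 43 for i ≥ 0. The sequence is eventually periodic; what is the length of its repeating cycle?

3

u_0 = 20,  u_1 = 33,  u_2 = 28,  u_3 = 20.
The sequence repeats with period 3.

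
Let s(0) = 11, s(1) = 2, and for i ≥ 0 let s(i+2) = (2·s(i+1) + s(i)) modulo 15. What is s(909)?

13

Listing terms: s(0) = 11; s(1) = 2; s(2) = 0; s(3) = 2; s(4) = 4; s(5) = 10; s(6) = 9; s(7) = 13; s(8) = 5; s(9) = 8; s(10) = 6; s(11) = 5; s(12) = 1; s(13) = 7; s(14) = 0; s(15) = 7; s(16) = 14; s(17) = 5; s(18) = 9; s(19) = 8; s(20) = 10; s(21) = 13; s(22) = 6; s(23) = 10; s(24) = 11; s(25) = 2.
The sequence repeats with period 24.
So s(909) = s(0 + ((909-0) mod 24)) = s(21) = 13.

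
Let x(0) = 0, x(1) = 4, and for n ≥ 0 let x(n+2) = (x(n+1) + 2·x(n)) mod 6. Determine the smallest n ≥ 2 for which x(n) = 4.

We have x(0) = 0; x(1) = 4; x(2) = 4; x(3) = 0; x(4) = 2; x(5) = 2; x(6) = 0; x(7) = 4.
Since (x(6), x(7)) = (x(0), x(1)) = (0, 4) (two consecutive terms determine the rest), the sequence is periodic with period 6.
The value 4 first appears (with n ≥ 2) at x(2).

2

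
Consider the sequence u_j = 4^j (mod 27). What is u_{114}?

Computing terms: u_0 = 1,  u_1 = 4,  u_2 = 16,  u_3 = 10,  u_4 = 13,  u_5 = 25,  u_6 = 19,  u_7 = 22,  u_8 = 7,  u_9 = 1.
The sequence repeats with period 9.
(114 - 0) mod 9 = 6, so u_{114} = u_6 = 19.

19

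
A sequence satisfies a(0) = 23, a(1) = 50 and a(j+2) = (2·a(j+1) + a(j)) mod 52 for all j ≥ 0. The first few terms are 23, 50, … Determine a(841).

50

a(0) = 23,  a(1) = 50,  a(2) = 19,  a(3) = 36,  a(4) = 39,  a(5) = 10,  a(6) = 7,  a(7) = 24,  a(8) = 3,  a(9) = 30,  a(10) = 11,  a(11) = 0,  a(12) = 11,  a(13) = 22,  a(14) = 3,  a(15) = 28,  a(16) = 7,  a(17) = 42,  a(18) = 39,  a(19) = 16,  a(20) = 19,  a(21) = 2,  a(22) = 23,  a(23) = 48,  a(24) = 15,  a(25) = 26,  a(26) = 15,  a(27) = 4,  a(28) = 23,  a(29) = 50.
The sequence repeats with period 28.
(841 - 0) mod 28 = 1, so a(841) = a(1) = 50.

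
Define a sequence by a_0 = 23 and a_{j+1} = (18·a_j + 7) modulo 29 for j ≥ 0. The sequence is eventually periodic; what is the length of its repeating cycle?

Listing terms: a_0 = 23; a_1 = 15; a_2 = 16; a_3 = 5; a_4 = 10; a_5 = 13; a_6 = 9; a_7 = 24; a_8 = 4; a_9 = 21; a_{10} = 8; a_{11} = 6; a_{12} = 28; a_{13} = 18; a_{14} = 12; a_{15} = 20; a_{16} = 19; a_{17} = 1; a_{18} = 25; a_{19} = 22; a_{20} = 26; a_{21} = 11; a_{22} = 2; a_{23} = 14; a_{24} = 27; a_{25} = 0; a_{26} = 7; a_{27} = 17; a_{28} = 23.
The sequence repeats with period 28.

28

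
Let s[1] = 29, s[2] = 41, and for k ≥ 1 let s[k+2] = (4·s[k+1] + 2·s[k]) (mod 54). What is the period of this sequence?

s[1] = 29; s[2] = 41; s[3] = 6; s[4] = 52; s[5] = 4; s[6] = 12; s[7] = 2; s[8] = 32; s[9] = 24; s[10] = 52; s[11] = 40; s[12] = 48; s[13] = 2; s[14] = 50; s[15] = 42; s[16] = 52; s[17] = 22; s[18] = 30; s[19] = 2; s[20] = 14; s[21] = 6; s[22] = 52.
Since (s[21], s[22]) = (s[3], s[4]) = (6, 52) (two consecutive terms determine the rest), the sequence is eventually periodic: after a pre-period of length 2 it cycles with period 18.

18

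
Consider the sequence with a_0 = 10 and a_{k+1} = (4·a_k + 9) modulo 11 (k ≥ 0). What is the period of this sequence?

Computing terms: a_0 = 10,  a_1 = 5,  a_2 = 7,  a_3 = 4,  a_4 = 3,  a_5 = 10.
Since a_5 = a_0 = 10, the sequence is periodic with period 5.

5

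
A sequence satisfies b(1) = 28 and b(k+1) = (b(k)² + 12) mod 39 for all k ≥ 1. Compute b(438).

34

Computing terms: b(1) = 28, b(2) = 16, b(3) = 34, b(4) = 37, b(5) = 16.
Since b(5) = b(2) = 16, the sequence is eventually periodic: after a pre-period of length 1 it cycles with period 3.
For k ≥ 2, b(k) depends only on (k - 2) mod 3. (438 - 2) mod 3 = 1, so b(438) = b(3) = 34.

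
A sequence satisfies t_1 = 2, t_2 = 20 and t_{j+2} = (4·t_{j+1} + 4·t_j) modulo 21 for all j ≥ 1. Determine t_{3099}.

4

We have t_1 = 2; t_2 = 20; t_3 = 4; t_4 = 12; t_5 = 1; t_6 = 10; t_7 = 2; t_8 = 6; t_9 = 11; t_{10} = 5; t_{11} = 1; t_{12} = 3; t_{13} = 16; t_{14} = 13; t_{15} = 11; t_{16} = 12; t_{17} = 8; t_{18} = 17; t_{19} = 16; t_{20} = 6; t_{21} = 4; t_{22} = 19; t_{23} = 8; t_{24} = 3; t_{25} = 2; t_{26} = 20.
The sequence repeats with period 24.
So t_{3099} = t_{1 + ((3099-1) mod 24)} = t_3 = 4.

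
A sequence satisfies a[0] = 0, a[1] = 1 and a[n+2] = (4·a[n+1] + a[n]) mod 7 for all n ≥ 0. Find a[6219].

4

Listing terms: a[0] = 0; a[1] = 1; a[2] = 4; a[3] = 3; a[4] = 2; a[5] = 4; a[6] = 4; a[7] = 6; a[8] = 0; a[9] = 6; a[10] = 3; a[11] = 4; a[12] = 5; a[13] = 3; a[14] = 3; a[15] = 1; a[16] = 0; a[17] = 1.
The sequence repeats with period 16.
So a[6219] = a[0 + ((6219-0) mod 16)] = a[11] = 4.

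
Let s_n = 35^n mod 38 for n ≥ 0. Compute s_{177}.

7

We have s_0 = 1,  s_1 = 35,  s_2 = 9,  s_3 = 11,  s_4 = 5,  s_5 = 23,  s_6 = 7,  s_7 = 17,  s_8 = 25,  s_9 = 1.
Since s_9 = s_0 = 1, the sequence is periodic with period 9.
(177 - 0) mod 9 = 6, so s_{177} = s_6 = 7.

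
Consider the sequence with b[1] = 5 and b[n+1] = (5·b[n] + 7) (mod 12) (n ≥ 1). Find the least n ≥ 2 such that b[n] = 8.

2

We have b[1] = 5,  b[2] = 8,  b[3] = 11,  b[4] = 2,  b[5] = 5.
The sequence repeats with period 4.
The value 8 first appears (with n ≥ 2) at b[2].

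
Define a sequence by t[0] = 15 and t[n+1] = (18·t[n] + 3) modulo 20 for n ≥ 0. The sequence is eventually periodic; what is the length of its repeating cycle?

4

t[0] = 15; t[1] = 13; t[2] = 17; t[3] = 9; t[4] = 5; t[5] = 13.
Since t[5] = t[1] = 13, the sequence is eventually periodic: after a pre-period of length 1 it cycles with period 4.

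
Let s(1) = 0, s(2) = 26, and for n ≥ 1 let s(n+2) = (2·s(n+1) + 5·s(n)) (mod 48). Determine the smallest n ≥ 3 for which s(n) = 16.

9

We have s(1) = 0; s(2) = 26; s(3) = 4; s(4) = 42; s(5) = 8; s(6) = 34; s(7) = 12; s(8) = 2; s(9) = 16; s(10) = 42; s(11) = 20; s(12) = 10; s(13) = 24; s(14) = 2; s(15) = 28; s(16) = 18; s(17) = 32; s(18) = 10; s(19) = 36; s(20) = 26; s(21) = 40; s(22) = 18; s(23) = 44; s(24) = 34; s(25) = 0; s(26) = 26.
The sequence repeats with period 24.
The value 16 first appears (with n ≥ 3) at s(9).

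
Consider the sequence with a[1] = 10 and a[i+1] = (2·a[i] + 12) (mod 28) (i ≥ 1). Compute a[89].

We have a[1] = 10, a[2] = 4, a[3] = 20, a[4] = 24, a[5] = 4.
Since a[5] = a[2] = 4, the sequence is eventually periodic: after a pre-period of length 1 it cycles with period 3.
For i ≥ 2, a[i] depends only on (i - 2) mod 3. (89 - 2) mod 3 = 0, so a[89] = a[2] = 4.

4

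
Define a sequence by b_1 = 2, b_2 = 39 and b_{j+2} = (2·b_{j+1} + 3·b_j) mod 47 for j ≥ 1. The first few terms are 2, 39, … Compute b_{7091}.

We have b_1 = 2, b_2 = 39, b_3 = 37, b_4 = 3, b_5 = 23, b_6 = 8, b_7 = 38, b_8 = 6, b_9 = 32, b_{10} = 35, b_{11} = 25, b_{12} = 14, b_{13} = 9, b_{14} = 13, b_{15} = 6, b_{16} = 4, b_{17} = 26, b_{18} = 17, b_{19} = 18, b_{20} = 40, b_{21} = 40, b_{22} = 12, b_{23} = 3, b_{24} = 42, b_{25} = 46, b_{26} = 30, b_{27} = 10, b_{28} = 16, b_{29} = 15, b_{30} = 31, b_{31} = 13, b_{32} = 25, b_{33} = 42, b_{34} = 18, b_{35} = 21, b_{36} = 2, b_{37} = 20, b_{38} = 46, b_{39} = 11, b_{40} = 19, b_{41} = 24, b_{42} = 11, b_{43} = 0, b_{44} = 33, b_{45} = 19, b_{46} = 43, b_{47} = 2, b_{48} = 39.
Since (b_{47}, b_{48}) = (b_1, b_2) = (2, 39) (two consecutive terms determine the rest), the sequence is periodic with period 46.
(7091 - 1) mod 46 = 6, so b_{7091} = b_7 = 38.

38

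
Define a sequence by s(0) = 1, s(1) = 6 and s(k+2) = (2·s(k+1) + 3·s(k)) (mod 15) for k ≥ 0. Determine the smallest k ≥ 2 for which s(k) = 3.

3

Computing terms: s(0) = 1, s(1) = 6, s(2) = 0, s(3) = 3, s(4) = 6, s(5) = 6, s(6) = 0.
Since (s(5), s(6)) = (s(1), s(2)) = (6, 0) (two consecutive terms determine the rest), the sequence is eventually periodic: after a pre-period of length 1 it cycles with period 4.
The value 3 first appears (with k ≥ 2) at s(3).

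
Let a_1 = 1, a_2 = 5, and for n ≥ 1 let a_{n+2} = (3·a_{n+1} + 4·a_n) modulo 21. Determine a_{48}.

a_1 = 1; a_2 = 5; a_3 = 19; a_4 = 14; a_5 = 13; a_6 = 11; a_7 = 1; a_8 = 5.
The sequence repeats with period 6.
So a_{48} = a_{1 + ((48-1) mod 6)} = a_6 = 11.

11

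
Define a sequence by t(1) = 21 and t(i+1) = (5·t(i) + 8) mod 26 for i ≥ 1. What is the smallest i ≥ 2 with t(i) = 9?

Listing terms: t(1) = 21,  t(2) = 9,  t(3) = 1,  t(4) = 13,  t(5) = 21.
Since t(5) = t(1) = 21, the sequence is periodic with period 4.
The value 9 first appears (with i ≥ 2) at t(2).

2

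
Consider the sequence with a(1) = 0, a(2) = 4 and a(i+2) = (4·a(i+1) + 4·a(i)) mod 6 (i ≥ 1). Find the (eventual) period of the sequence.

Listing terms: a(1) = 0,  a(2) = 4,  a(3) = 4,  a(4) = 2,  a(5) = 0,  a(6) = 2,  a(7) = 2,  a(8) = 4,  a(9) = 0,  a(10) = 4.
The sequence repeats with period 8.

8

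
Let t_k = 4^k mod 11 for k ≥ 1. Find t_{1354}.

3

Listing terms: t_1 = 4, t_2 = 5, t_3 = 9, t_4 = 3, t_5 = 1, t_6 = 4.
The sequence repeats with period 5.
So t_{1354} = t_{1 + ((1354-1) mod 5)} = t_4 = 3.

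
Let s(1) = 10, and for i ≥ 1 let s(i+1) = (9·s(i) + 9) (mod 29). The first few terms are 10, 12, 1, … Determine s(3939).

Computing terms: s(1) = 10, s(2) = 12, s(3) = 1, s(4) = 18, s(5) = 26, s(6) = 11, s(7) = 21, s(8) = 24, s(9) = 22, s(10) = 4, s(11) = 16, s(12) = 8, s(13) = 23, s(14) = 13, s(15) = 10.
The sequence repeats with period 14.
(3939 - 1) mod 14 = 4, so s(3939) = s(5) = 26.

26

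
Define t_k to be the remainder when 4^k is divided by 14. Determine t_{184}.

4

t_0 = 1,  t_1 = 4,  t_2 = 2,  t_3 = 8,  t_4 = 4.
Since t_4 = t_1 = 4, the sequence is eventually periodic: after a pre-period of length 1 it cycles with period 3.
For k ≥ 1, t_k depends only on (k - 1) mod 3. (184 - 1) mod 3 = 0, so t_{184} = t_1 = 4.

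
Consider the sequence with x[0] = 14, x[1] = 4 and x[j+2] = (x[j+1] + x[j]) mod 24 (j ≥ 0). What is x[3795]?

22

Computing terms: x[0] = 14,  x[1] = 4,  x[2] = 18,  x[3] = 22,  x[4] = 16,  x[5] = 14,  x[6] = 6,  x[7] = 20,  x[8] = 2,  x[9] = 22,  x[10] = 0,  x[11] = 22,  x[12] = 22,  x[13] = 20,  x[14] = 18,  x[15] = 14,  x[16] = 8,  x[17] = 22,  x[18] = 6,  x[19] = 4,  x[20] = 10,  x[21] = 14,  x[22] = 0,  x[23] = 14,  x[24] = 14,  x[25] = 4.
Since (x[24], x[25]) = (x[0], x[1]) = (14, 4) (two consecutive terms determine the rest), the sequence is periodic with period 24.
(3795 - 0) mod 24 = 3, so x[3795] = x[3] = 22.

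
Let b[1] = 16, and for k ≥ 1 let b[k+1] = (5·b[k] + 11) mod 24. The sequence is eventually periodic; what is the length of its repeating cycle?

8

b[1] = 16, b[2] = 19, b[3] = 10, b[4] = 13, b[5] = 4, b[6] = 7, b[7] = 22, b[8] = 1, b[9] = 16.
The sequence repeats with period 8.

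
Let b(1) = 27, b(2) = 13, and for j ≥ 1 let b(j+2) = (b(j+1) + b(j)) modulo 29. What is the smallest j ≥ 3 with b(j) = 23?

Listing terms: b(1) = 27, b(2) = 13, b(3) = 11, b(4) = 24, b(5) = 6, b(6) = 1, b(7) = 7, b(8) = 8, b(9) = 15, b(10) = 23, b(11) = 9, b(12) = 3, b(13) = 12, b(14) = 15, b(15) = 27, b(16) = 13.
Since (b(15), b(16)) = (b(1), b(2)) = (27, 13) (two consecutive terms determine the rest), the sequence is periodic with period 14.
The value 23 first appears (with j ≥ 3) at b(10).

10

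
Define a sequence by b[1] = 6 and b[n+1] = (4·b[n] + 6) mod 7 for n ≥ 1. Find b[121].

Listing terms: b[1] = 6,  b[2] = 2,  b[3] = 0,  b[4] = 6.
The sequence repeats with period 3.
(121 - 1) mod 3 = 0, so b[121] = b[1] = 6.

6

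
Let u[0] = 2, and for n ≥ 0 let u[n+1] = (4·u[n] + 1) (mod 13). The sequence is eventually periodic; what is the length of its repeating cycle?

6

u[0] = 2,  u[1] = 9,  u[2] = 11,  u[3] = 6,  u[4] = 12,  u[5] = 10,  u[6] = 2.
The sequence repeats with period 6.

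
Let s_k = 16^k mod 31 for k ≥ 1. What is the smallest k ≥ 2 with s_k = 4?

3

s_1 = 16; s_2 = 8; s_3 = 4; s_4 = 2; s_5 = 1; s_6 = 16.
The sequence repeats with period 5.
The value 4 first appears (with k ≥ 2) at s_3.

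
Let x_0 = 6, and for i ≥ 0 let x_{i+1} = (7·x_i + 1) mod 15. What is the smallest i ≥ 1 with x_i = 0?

3

x_0 = 6,  x_1 = 13,  x_2 = 2,  x_3 = 0,  x_4 = 1,  x_5 = 8,  x_6 = 12,  x_7 = 10,  x_8 = 11,  x_9 = 3,  x_{10} = 7,  x_{11} = 5,  x_{12} = 6.
Since x_{12} = x_0 = 6, the sequence is periodic with period 12.
The value 0 first appears (with i ≥ 1) at x_3.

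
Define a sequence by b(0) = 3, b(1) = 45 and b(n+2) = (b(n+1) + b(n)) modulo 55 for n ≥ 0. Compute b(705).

Listing terms: b(0) = 3,  b(1) = 45,  b(2) = 48,  b(3) = 38,  b(4) = 31,  b(5) = 14,  b(6) = 45,  b(7) = 4,  b(8) = 49,  b(9) = 53,  b(10) = 47,  b(11) = 45,  b(12) = 37,  b(13) = 27,  b(14) = 9,  b(15) = 36,  b(16) = 45,  b(17) = 26,  b(18) = 16,  b(19) = 42,  b(20) = 3,  b(21) = 45.
The sequence repeats with period 20.
So b(705) = b(0 + ((705-0) mod 20)) = b(5) = 14.

14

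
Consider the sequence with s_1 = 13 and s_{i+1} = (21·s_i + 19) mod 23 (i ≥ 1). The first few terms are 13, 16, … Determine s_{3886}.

18

We have s_1 = 13, s_2 = 16, s_3 = 10, s_4 = 22, s_5 = 21, s_6 = 0, s_7 = 19, s_8 = 4, s_9 = 11, s_{10} = 20, s_{11} = 2, s_{12} = 15, s_{13} = 12, s_{14} = 18, s_{15} = 6, s_{16} = 7, s_{17} = 5, s_{18} = 9, s_{19} = 1, s_{20} = 17, s_{21} = 8, s_{22} = 3, s_{23} = 13.
Since s_{23} = s_1 = 13, the sequence is periodic with period 22.
So s_{3886} = s_{1 + ((3886-1) mod 22)} = s_{14} = 18.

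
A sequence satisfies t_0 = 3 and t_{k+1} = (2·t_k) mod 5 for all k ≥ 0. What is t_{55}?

Computing terms: t_0 = 3; t_1 = 1; t_2 = 2; t_3 = 4; t_4 = 3.
The sequence repeats with period 4.
So t_{55} = t_{0 + ((55-0) mod 4)} = t_3 = 4.

4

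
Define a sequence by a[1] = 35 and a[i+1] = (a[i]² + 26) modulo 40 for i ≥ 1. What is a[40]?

Computing terms: a[1] = 35, a[2] = 11, a[3] = 27, a[4] = 35.
Since a[4] = a[1] = 35, the sequence is periodic with period 3.
(40 - 1) mod 3 = 0, so a[40] = a[1] = 35.

35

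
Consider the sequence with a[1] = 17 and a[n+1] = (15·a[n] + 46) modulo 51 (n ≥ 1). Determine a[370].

46

Computing terms: a[1] = 17,  a[2] = 46,  a[3] = 22,  a[4] = 19,  a[5] = 25,  a[6] = 13,  a[7] = 37,  a[8] = 40,  a[9] = 34,  a[10] = 46.
Since a[10] = a[2] = 46, the sequence is eventually periodic: after a pre-period of length 1 it cycles with period 8.
For n ≥ 2, a[n] depends only on (n - 2) mod 8. (370 - 2) mod 8 = 0, so a[370] = a[2] = 46.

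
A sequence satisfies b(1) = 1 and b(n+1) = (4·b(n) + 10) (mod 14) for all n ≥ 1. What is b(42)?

10

We have b(1) = 1, b(2) = 0, b(3) = 10, b(4) = 8, b(5) = 0.
Since b(5) = b(2) = 0, the sequence is eventually periodic: after a pre-period of length 1 it cycles with period 3.
For n ≥ 2, b(n) depends only on (n - 2) mod 3. (42 - 2) mod 3 = 1, so b(42) = b(3) = 10.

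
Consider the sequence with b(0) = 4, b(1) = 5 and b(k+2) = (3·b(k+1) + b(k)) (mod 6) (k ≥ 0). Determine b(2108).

b(0) = 4,  b(1) = 5,  b(2) = 1,  b(3) = 2,  b(4) = 1,  b(5) = 5,  b(6) = 4,  b(7) = 5.
The sequence repeats with period 6.
So b(2108) = b(0 + ((2108-0) mod 6)) = b(2) = 1.

1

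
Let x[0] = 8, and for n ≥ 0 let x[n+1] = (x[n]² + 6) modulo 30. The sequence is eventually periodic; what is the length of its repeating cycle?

3

We have x[0] = 8; x[1] = 10; x[2] = 16; x[3] = 22; x[4] = 10.
Since x[4] = x[1] = 10, the sequence is eventually periodic: after a pre-period of length 1 it cycles with period 3.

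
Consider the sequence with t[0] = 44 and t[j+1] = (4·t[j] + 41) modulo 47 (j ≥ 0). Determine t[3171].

10

We have t[0] = 44, t[1] = 29, t[2] = 16, t[3] = 11, t[4] = 38, t[5] = 5, t[6] = 14, t[7] = 3, t[8] = 6, t[9] = 18, t[10] = 19, t[11] = 23, t[12] = 39, t[13] = 9, t[14] = 30, t[15] = 20, t[16] = 27, t[17] = 8, t[18] = 26, t[19] = 4, t[20] = 10, t[21] = 34, t[22] = 36, t[23] = 44.
Since t[23] = t[0] = 44, the sequence is periodic with period 23.
So t[3171] = t[0 + ((3171-0) mod 23)] = t[20] = 10.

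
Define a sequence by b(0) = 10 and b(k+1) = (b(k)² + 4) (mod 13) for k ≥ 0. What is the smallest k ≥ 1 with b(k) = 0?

1

Computing terms: b(0) = 10; b(1) = 0; b(2) = 4; b(3) = 7; b(4) = 1; b(5) = 5; b(6) = 3; b(7) = 0.
Since b(7) = b(1) = 0, the sequence is eventually periodic: after a pre-period of length 1 it cycles with period 6.
The value 0 first appears (with k ≥ 1) at b(1).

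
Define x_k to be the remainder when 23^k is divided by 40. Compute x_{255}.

Listing terms: x_0 = 1; x_1 = 23; x_2 = 9; x_3 = 7; x_4 = 1.
The sequence repeats with period 4.
(255 - 0) mod 4 = 3, so x_{255} = x_3 = 7.

7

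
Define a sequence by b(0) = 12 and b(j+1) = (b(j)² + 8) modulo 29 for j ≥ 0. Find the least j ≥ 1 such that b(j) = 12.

Computing terms: b(0) = 12, b(1) = 7, b(2) = 28, b(3) = 9, b(4) = 2, b(5) = 12.
Since b(5) = b(0) = 12, the sequence is periodic with period 5.
The value 12 next appears (with j ≥ 1) at b(5).

5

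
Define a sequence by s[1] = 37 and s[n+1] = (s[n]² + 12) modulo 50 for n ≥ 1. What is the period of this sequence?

Computing terms: s[1] = 37, s[2] = 31, s[3] = 23, s[4] = 41, s[5] = 43, s[6] = 11, s[7] = 33, s[8] = 1, s[9] = 13, s[10] = 31.
Since s[10] = s[2] = 31, the sequence is eventually periodic: after a pre-period of length 1 it cycles with period 8.

8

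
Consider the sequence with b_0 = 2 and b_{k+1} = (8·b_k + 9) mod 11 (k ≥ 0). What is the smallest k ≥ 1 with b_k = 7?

6

Listing terms: b_0 = 2,  b_1 = 3,  b_2 = 0,  b_3 = 9,  b_4 = 4,  b_5 = 8,  b_6 = 7,  b_7 = 10,  b_8 = 1,  b_9 = 6,  b_{10} = 2.
The sequence repeats with period 10.
The value 7 first appears (with k ≥ 1) at b_6.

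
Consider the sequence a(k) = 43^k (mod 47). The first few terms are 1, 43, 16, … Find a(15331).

a(0) = 1; a(1) = 43; a(2) = 16; a(3) = 30; a(4) = 21; a(5) = 10; a(6) = 7; a(7) = 19; a(8) = 18; a(9) = 22; a(10) = 6; a(11) = 23; a(12) = 2; a(13) = 39; a(14) = 32; a(15) = 13; a(16) = 42; a(17) = 20; a(18) = 14; a(19) = 38; a(20) = 36; a(21) = 44; a(22) = 12; a(23) = 46; a(24) = 4; a(25) = 31; a(26) = 17; a(27) = 26; a(28) = 37; a(29) = 40; a(30) = 28; a(31) = 29; a(32) = 25; a(33) = 41; a(34) = 24; a(35) = 45; a(36) = 8; a(37) = 15; a(38) = 34; a(39) = 5; a(40) = 27; a(41) = 33; a(42) = 9; a(43) = 11; a(44) = 3; a(45) = 35; a(46) = 1.
Since a(46) = a(0) = 1, the sequence is periodic with period 46.
(15331 - 0) mod 46 = 13, so a(15331) = a(13) = 39.

39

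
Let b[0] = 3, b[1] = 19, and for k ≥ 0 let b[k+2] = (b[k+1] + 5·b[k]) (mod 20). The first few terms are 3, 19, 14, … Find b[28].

19

Computing terms: b[0] = 3; b[1] = 19; b[2] = 14; b[3] = 9; b[4] = 19; b[5] = 4; b[6] = 19; b[7] = 19; b[8] = 14.
Since (b[7], b[8]) = (b[1], b[2]) = (19, 14) (two consecutive terms determine the rest), the sequence is eventually periodic: after a pre-period of length 1 it cycles with period 6.
For k ≥ 1, b[k] depends only on (k - 1) mod 6. (28 - 1) mod 6 = 3, so b[28] = b[4] = 19.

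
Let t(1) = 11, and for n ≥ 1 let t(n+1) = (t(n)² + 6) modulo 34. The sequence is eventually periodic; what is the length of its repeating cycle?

5

t(1) = 11; t(2) = 25; t(3) = 19; t(4) = 27; t(5) = 21; t(6) = 5; t(7) = 31; t(8) = 15; t(9) = 27.
Since t(9) = t(4) = 27, the sequence is eventually periodic: after a pre-period of length 3 it cycles with period 5.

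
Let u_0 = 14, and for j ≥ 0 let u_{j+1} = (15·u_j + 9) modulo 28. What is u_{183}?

23

u_0 = 14,  u_1 = 23,  u_2 = 18,  u_3 = 27,  u_4 = 22,  u_5 = 3,  u_6 = 26,  u_7 = 7,  u_8 = 2,  u_9 = 11,  u_{10} = 6,  u_{11} = 15,  u_{12} = 10,  u_{13} = 19,  u_{14} = 14.
The sequence repeats with period 14.
(183 - 0) mod 14 = 1, so u_{183} = u_1 = 23.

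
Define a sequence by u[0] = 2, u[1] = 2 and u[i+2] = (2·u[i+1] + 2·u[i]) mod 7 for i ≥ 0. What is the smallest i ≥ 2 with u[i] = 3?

Computing terms: u[0] = 2; u[1] = 2; u[2] = 1; u[3] = 6; u[4] = 0; u[5] = 5; u[6] = 3; u[7] = 2; u[8] = 3; u[9] = 3; u[10] = 5; u[11] = 2; u[12] = 0; u[13] = 4; u[14] = 1; u[15] = 3; u[16] = 1; u[17] = 1; u[18] = 4; u[19] = 3; u[20] = 0; u[21] = 6; u[22] = 5; u[23] = 1; u[24] = 5; u[25] = 5; u[26] = 6; u[27] = 1; u[28] = 0; u[29] = 2; u[30] = 4; u[31] = 5; u[32] = 4; u[33] = 4; u[34] = 2; u[35] = 5; u[36] = 0; u[37] = 3; u[38] = 6; u[39] = 4; u[40] = 6; u[41] = 6; u[42] = 3; u[43] = 4; u[44] = 0; u[45] = 1; u[46] = 2; u[47] = 6; u[48] = 2; u[49] = 2.
The sequence repeats with period 48.
The value 3 first appears (with i ≥ 2) at u[6].

6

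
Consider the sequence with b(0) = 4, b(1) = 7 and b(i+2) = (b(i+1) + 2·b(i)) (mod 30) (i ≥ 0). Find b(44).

9

We have b(0) = 4,  b(1) = 7,  b(2) = 15,  b(3) = 29,  b(4) = 29,  b(5) = 27,  b(6) = 25,  b(7) = 19,  b(8) = 9,  b(9) = 17,  b(10) = 5,  b(11) = 9,  b(12) = 19,  b(13) = 7,  b(14) = 15.
Since (b(13), b(14)) = (b(1), b(2)) = (7, 15) (two consecutive terms determine the rest), the sequence is eventually periodic: after a pre-period of length 1 it cycles with period 12.
For i ≥ 1, b(i) depends only on (i - 1) mod 12. (44 - 1) mod 12 = 7, so b(44) = b(8) = 9.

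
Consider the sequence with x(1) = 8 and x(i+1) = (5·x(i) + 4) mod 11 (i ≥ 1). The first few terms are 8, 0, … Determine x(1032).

0

x(1) = 8, x(2) = 0, x(3) = 4, x(4) = 2, x(5) = 3, x(6) = 8.
The sequence repeats with period 5.
(1032 - 1) mod 5 = 1, so x(1032) = x(2) = 0.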